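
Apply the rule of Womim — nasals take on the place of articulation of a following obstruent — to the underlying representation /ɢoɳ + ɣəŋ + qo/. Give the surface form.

[ɢoŋɣəɴqo]

The rule targets /ɳ/ (voiced retroflex nasal), which sits before the trigger /ɣ/ (velar).
A voiced velar nasal is [ŋ], so the surface segment is [ŋ].
The same rule applies at the second boundary: /ŋ/ → [ɴ] next to /q/.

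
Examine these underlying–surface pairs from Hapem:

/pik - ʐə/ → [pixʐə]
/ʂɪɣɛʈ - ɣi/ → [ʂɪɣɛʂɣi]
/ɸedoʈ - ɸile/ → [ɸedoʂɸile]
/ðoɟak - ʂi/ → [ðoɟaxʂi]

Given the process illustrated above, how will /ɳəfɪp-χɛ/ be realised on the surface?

[ɳəfɪɸχɛ]

The data show regressive manner assimilation: /k/ → [x] before /ʐ/; /ʈ/ → [ʂ] before /ɣ/; /ʈ/ → [ʂ] before /ɸ/; /k/ → [x] before /ʂ/. In each pair only manner changes, matching the following consonant, while place and voice stay constant.
The rule targets /p/ (voiceless bilabial stop), which sits before the trigger /χ/ (fricative).
Changing only its manner to fricative gives [ɸ] — the voiceless bilabial fricative.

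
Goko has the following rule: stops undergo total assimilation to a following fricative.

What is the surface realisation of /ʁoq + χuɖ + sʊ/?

/q/ is the segment targeted by the rule; it sits immediately before /χ/, so it assimilates completely and surfaces as [χ].
The same rule applies at the second boundary: /ɖ/ → [s] next to /s/.

[ʁoχχussʊ]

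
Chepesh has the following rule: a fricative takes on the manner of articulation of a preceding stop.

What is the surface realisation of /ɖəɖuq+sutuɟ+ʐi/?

/s/ is a voiceless alveolar fricative. The preceding trigger /q/ is a stop, so /s/ must become a stop as well.
Changing only its manner to stop gives [t] — the voiceless alveolar stop.
The same rule applies at the second boundary: /ʐ/ → [ɖ] next to /ɟ/.

[ɖəɖuqtutuɟɖi]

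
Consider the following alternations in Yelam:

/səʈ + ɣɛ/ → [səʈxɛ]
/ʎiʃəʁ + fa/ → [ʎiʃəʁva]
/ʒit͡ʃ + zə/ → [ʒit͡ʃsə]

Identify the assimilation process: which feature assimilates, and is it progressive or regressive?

progressive voicing assimilation

Underlying /ɣ/ is realised as [x] next to /ʈ/; /ʈ/ itself does not change.
The change voiced → voiceless matches the voicing of the preceding /ʈ/, identifying this as voicing assimilation.
Place and manner are unchanged, so the assimilation is partial, not total.
Checking the remaining alternations: /f/ → [v] after /ʁ/ (voiceless → voiced, matching voiced); /z/ → [s] after /t͡ʃ/ (voiced → voiceless, matching voiceless) — only voicing changes, and always toward the preceding segment.
The trigger is the preceding segment, so the direction is progressive (perseverative).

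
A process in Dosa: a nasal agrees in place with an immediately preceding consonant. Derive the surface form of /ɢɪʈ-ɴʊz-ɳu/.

/ɴ/ is a voiced uvular nasal. The preceding trigger /ʈ/ is retroflex, so /ɴ/ must become retroflex as well.
The voiced retroflex nasal is [ɳ], so /ɴ/ → [ɳ].
At the second juncture, /ɳ/ likewise becomes [n] adjacent to /z/.

[ɢɪʈɳʊznu]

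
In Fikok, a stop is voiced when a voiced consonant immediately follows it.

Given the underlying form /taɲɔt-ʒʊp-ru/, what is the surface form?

The rule targets /t/ (voiceless alveolar stop), which sits before the trigger /ʒ/ (voiced).
A voiced alveolar stop is [d], so the surface segment is [d].
The same rule applies at the second boundary: /p/ → [b] next to /r/.

[taɲɔdʒʊbru]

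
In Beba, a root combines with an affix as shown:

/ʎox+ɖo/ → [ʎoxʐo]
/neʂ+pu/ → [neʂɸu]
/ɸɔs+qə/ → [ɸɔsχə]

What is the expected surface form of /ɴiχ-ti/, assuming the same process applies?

The data show progressive manner assimilation: /ɖ/ → [ʐ] after /x/; /p/ → [ɸ] after /ʂ/; /q/ → [χ] after /s/. In each pair only manner changes, matching the preceding consonant, while place and voice stay constant.
/t/ is a voiceless alveolar stop. The preceding trigger /χ/ is a fricative, so /t/ must become a fricative as well.
Changing only its manner to fricative gives [s] — the voiceless alveolar fricative.

[ɴiχsi]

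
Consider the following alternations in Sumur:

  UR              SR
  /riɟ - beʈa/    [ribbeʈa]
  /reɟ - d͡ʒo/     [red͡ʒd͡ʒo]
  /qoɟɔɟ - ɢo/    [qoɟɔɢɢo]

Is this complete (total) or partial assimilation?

Comparing underlying and surface forms, /ɟ/ → [d͡ʒ] is the alternation; the neighbouring /d͡ʒ/ is constant.
The output [d͡ʒ] is identical to the trigger /d͡ʒ/ — every feature (place, manner, voicing) has been copied — so this is total assimilation.
The remaining alternations confirm this: /ɟ/ → [b] before /b/; /ɟ/ → [ɢ] before /ɢ/ — in each case the output is a copy of the following consonant.

total assimilation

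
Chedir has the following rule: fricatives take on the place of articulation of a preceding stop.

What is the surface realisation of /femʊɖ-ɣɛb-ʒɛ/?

[femʊɖʐɛbβɛ]

The rule targets /ɣ/ (voiced velar fricative), which sits after the trigger /ɖ/ (retroflex).
The voiced retroflex fricative is [ʐ], so /ɣ/ → [ʐ].
At the second juncture, /ʒ/ likewise becomes [β] adjacent to /b/.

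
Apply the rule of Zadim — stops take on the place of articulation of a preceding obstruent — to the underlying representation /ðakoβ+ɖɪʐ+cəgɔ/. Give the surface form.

[ðakoβbɪʐʈəgɔ]

/ɖ/ is a voiced retroflex stop. The preceding trigger /β/ is bilabial, so /ɖ/ must become bilabial as well.
Changing only its place to bilabial gives [b] — the voiced bilabial stop.
At the second juncture, /c/ likewise becomes [ʈ] adjacent to /ʐ/.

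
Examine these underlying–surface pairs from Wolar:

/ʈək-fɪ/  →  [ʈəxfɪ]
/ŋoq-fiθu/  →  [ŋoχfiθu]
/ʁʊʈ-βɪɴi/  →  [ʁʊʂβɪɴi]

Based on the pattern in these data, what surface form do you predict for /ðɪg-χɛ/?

[ðɪɣχɛ]

The data show regressive manner assimilation: /k/ → [x] before /f/; /q/ → [χ] before /f/; /ʈ/ → [ʂ] before /β/. In each pair only manner changes, matching the following consonant, while place and voice stay constant.
/g/ is a voiced velar stop. The following trigger /χ/ is a fricative, so /g/ must become a fricative as well.
A voiced velar fricative is [ɣ], so the surface segment is [ɣ].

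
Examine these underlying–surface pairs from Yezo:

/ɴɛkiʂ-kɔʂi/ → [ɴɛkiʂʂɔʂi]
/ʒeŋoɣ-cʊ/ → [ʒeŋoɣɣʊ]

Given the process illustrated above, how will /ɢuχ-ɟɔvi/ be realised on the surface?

The data show progressive total assimilation (/k/ → [ʂ] after /ʂ/; /c/ → [ɣ] after /ɣ/): in every case the target segment becomes identical to its preceding neighbour, copying more than a single feature.
/ɟ/ is the segment targeted by the rule; it sits immediately after /χ/, so it assimilates completely and surfaces as [χ].

[ɢuχχɔvi]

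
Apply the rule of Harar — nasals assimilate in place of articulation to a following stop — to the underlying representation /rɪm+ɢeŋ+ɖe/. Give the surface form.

[rɪɴɢeɳɖe]

/m/ is a voiced bilabial nasal. The following trigger /ɢ/ is uvular, so /m/ must become uvular as well.
The voiced uvular nasal is [ɴ], so /m/ → [ɴ].
The same rule applies at the second boundary: /ŋ/ → [ɳ] next to /ɖ/.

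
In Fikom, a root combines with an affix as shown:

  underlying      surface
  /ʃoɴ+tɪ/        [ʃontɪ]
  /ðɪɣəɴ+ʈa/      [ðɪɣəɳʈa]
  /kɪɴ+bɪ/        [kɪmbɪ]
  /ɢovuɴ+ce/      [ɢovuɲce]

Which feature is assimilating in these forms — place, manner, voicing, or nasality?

Comparing underlying and surface forms, /ɴ/ → [n] is the alternation; the neighbouring /t/ is constant.
The change uvular → alveolar matches the place of the following /t/, identifying this as place assimilation.
The other alternating forms pattern the same way: /ɴ/ → [ɳ] before /ʈ/ (uvular → retroflex, matching retroflex); /ɴ/ → [m] before /b/ (uvular → bilabial, matching bilabial); /ɴ/ → [ɲ] before /c/ (uvular → palatal, matching palatal) — only place changes, and always toward the following segment.

place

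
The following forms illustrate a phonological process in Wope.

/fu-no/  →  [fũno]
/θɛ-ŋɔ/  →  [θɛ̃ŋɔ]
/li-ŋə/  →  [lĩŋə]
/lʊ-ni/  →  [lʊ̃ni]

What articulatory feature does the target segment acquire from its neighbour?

nasality

The vowel /u/ surfaces as nasalised [ũ] next to the following nasal /n/ — it has acquired the [+nasal] feature of its neighbour.
The other forms show the same pattern: /ɛ/ → [ɛ̃] before /ŋ/; /i/ → [ĩ] before /ŋ/; /ʊ/ → [ʊ̃] before /n/ — each time a vowel is nasalised next to a following nasal.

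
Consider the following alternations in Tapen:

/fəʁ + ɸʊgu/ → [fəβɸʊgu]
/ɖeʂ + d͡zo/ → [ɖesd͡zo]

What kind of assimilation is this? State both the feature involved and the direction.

regressive place assimilation

Underlying /ʁ/ is realised as [β] next to /ɸ/; /ɸ/ itself does not change.
/ʁ/ is uvular while /ɸ/ is bilabial; the output [β] is bilabial, matching the trigger — so the feature that spreads is place.
Manner and voice are unchanged, so the assimilation is partial, not total.
The same holds elsewhere in the data: /ʂ/ → [s] before /d͡z/ (retroflex → alveolar, matching alveolar) — only place changes, and always toward the following segment.
Since the segment that changes precedes the conditioning segment, the assimilation is regressive.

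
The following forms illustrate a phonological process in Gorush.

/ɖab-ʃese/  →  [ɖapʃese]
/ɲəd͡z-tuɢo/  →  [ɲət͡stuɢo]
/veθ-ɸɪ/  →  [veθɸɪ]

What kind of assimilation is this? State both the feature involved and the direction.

regressive voicing assimilation

The segment that alternates is /b/, which surfaces as [p] when adjacent to /ʃ/.
/b/ is voiced while /ʃ/ is voiceless; the output [p] is voiceless, matching the trigger — so the feature that spreads is voicing.
Place and manner are unchanged, so the assimilation is partial, not total.
The other alternating form patterns the same way: /d͡z/ → [t͡s] before /t/ (voiced → voiceless, matching voiceless) — only voicing changes, and always toward the following segment.
Nothing changes in [veθɸɪ]: there the adjacent consonants already agree in voicing (/θ/ and /ɸ/ are both voiceless), so this form is consistent with the same rule.
Since the segment that changes precedes the conditioning segment, the assimilation is regressive.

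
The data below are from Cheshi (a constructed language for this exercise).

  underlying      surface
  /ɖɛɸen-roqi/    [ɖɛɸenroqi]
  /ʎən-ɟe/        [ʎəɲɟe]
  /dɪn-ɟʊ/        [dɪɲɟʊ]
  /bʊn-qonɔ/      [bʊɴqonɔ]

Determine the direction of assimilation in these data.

Comparing underlying and surface forms, /n/ → [ɲ] is the alternation; the neighbouring /ɟ/ is constant.
/n/ is alveolar while /ɟ/ is palatal; the output [ɲ] is palatal, matching the trigger — so the feature that spreads is place.
The other alternating form patterns the same way: /n/ → [ɴ] before /q/ (alveolar → uvular, matching uvular) — only place changes, and always toward the following segment.
No alternation appears in [ɖɛɸenroqi]: there the adjacent consonants already agree in place (/n/ and /r/ are both alveolar), so this form is consistent with the same rule.
The trigger is the following segment, so the direction is regressive (anticipatory).

regressive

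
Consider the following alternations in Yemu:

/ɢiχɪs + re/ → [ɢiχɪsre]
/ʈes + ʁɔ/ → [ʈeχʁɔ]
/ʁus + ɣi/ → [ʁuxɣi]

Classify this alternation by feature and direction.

The segment that alternates is /s/, which surfaces as [χ] when adjacent to /ʁ/.
/s/ is alveolar while /ʁ/ is uvular; the output [χ] is uvular, matching the trigger — so the feature that spreads is place.
Manner and voice are unchanged, so the assimilation is partial, not total.
Checking the remaining alternation: /s/ → [x] before /ɣ/ (alveolar → velar, matching velar) — only place changes, and always toward the following segment.
No alternation appears in [ɢiχɪsre]: there the adjacent consonants already agree in place (/s/ and /r/ are both alveolar), so this form is consistent with the same rule.
Since the segment that changes precedes the conditioning segment, the assimilation is regressive.

regressive place assimilation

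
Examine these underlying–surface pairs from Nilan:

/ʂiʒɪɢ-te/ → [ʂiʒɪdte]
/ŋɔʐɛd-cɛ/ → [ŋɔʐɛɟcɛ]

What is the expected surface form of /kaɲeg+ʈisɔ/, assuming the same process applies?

The data show regressive place assimilation: /ɢ/ → [d] before /t/; /d/ → [ɟ] before /c/. In each pair only place changes, matching the following consonant, while manner and voice stay constant.
/g/ is a voiced velar stop. The following trigger /ʈ/ is retroflex, so /g/ must become retroflex as well.
Changing only its place to retroflex gives [ɖ] — the voiced retroflex stop.

[kaɲeɖʈisɔ]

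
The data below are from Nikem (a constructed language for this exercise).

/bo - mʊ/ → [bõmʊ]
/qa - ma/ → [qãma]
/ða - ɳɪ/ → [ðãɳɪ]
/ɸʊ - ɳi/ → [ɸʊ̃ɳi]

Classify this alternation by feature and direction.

regressive nasality assimilation (vowel nasalisation)

The vowel /o/ surfaces as nasalised [õ] next to the following nasal /m/ — it has acquired the [+nasal] feature of its neighbour.
Likewise in the remaining data: /a/ → [ã] before /m/; /a/ → [ã] before /ɳ/; /ʊ/ → [ʊ̃] before /ɳ/ — each time a vowel is nasalised next to a following nasal.
Because the conditioning nasal is to the right of the vowel that changes, the process is regressive (anticipatory).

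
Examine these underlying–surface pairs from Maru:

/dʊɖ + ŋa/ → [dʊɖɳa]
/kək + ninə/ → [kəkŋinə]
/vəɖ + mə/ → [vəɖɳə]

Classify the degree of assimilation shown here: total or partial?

partial assimilation

Underlying /ŋ/ is realised as [ɳ] next to /ɖ/; /ɖ/ itself does not change.
The change velar → retroflex matches the place of the preceding /ɖ/, identifying this as place assimilation.
Manner and voice are unchanged, so the assimilation is partial, not total.
Checking the remaining alternations: /n/ → [ŋ] after /k/ (alveolar → velar, matching velar); /m/ → [ɳ] after /ɖ/ (bilabial → retroflex, matching retroflex) — only place changes, and always toward the preceding segment.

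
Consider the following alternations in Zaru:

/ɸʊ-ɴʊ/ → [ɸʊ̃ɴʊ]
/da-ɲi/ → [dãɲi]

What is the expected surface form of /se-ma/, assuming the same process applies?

[sẽma]

The data show regressive nasality assimilation (vowel nasalisation): /ʊ/ → [ʊ̃] before /ɴ/; /a/ → [ã] before /ɲ/ — a vowel is nasalised by an immediately following nasal consonant.
The vowel /e/ is adjacent to the following nasal /m/, so it acquires [+nasal] and surfaces as [ẽ].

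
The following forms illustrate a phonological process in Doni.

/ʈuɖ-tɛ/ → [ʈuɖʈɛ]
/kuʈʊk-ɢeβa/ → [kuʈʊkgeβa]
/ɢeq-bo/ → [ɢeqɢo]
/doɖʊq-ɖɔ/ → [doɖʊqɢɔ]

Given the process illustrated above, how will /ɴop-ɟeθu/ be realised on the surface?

[ɴopbeθu]

The data show progressive place assimilation: /t/ → [ʈ] after /ɖ/; /ɢ/ → [g] after /k/; /b/ → [ɢ] after /q/; /ɖ/ → [ɢ] after /q/. In each pair only place changes, matching the preceding consonant, while manner and voice stay constant.
The rule targets /ɟ/ (voiced palatal stop), which sits after the trigger /p/ (bilabial).
The voiced bilabial stop is [b], so /ɟ/ → [b].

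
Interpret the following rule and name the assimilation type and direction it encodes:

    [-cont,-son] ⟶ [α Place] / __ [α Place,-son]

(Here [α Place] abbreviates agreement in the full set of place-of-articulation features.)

regressive place assimilation

The shared variable α links the value of the place features (abbreviated [Place]) on the target to the same value on the neighbouring segment, so place is the feature that assimilates.
The conditioning segment sits to the right of the focus bar, meaning the trigger follows the segment that changes — regressive assimilation.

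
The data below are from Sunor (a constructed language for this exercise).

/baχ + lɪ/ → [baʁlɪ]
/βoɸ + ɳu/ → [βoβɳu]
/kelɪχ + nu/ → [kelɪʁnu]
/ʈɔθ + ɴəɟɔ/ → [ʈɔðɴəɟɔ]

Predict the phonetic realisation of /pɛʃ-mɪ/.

The data show regressive voicing assimilation: /χ/ → [ʁ] before /l/; /ɸ/ → [β] before /ɳ/; /χ/ → [ʁ] before /n/; /θ/ → [ð] before /ɴ/. In each pair only voicing changes, matching the following consonant, while place and manner stay constant.
/ʃ/ is a voiceless postalveolar fricative. The following trigger /m/ is voiced, so /ʃ/ must become voiced as well.
A voiced postalveolar fricative is [ʒ], so the surface segment is [ʒ].

[pɛʒmɪ]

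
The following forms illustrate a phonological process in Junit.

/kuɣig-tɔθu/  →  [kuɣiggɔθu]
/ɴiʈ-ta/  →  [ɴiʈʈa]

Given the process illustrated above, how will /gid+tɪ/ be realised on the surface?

The data show progressive total assimilation (/t/ → [g] after /g/; /t/ → [ʈ] after /ʈ/): in every case the target segment becomes identical to its preceding neighbour, copying more than a single feature.
/t/ is the segment targeted by the rule; it sits immediately after /d/, so it assimilates completely and surfaces as [d].

[giddɪ]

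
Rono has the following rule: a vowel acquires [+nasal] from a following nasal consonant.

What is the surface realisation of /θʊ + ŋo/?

[θʊ̃ŋo]

The vowel /ʊ/ is adjacent to the following nasal /ŋ/, so it acquires [+nasal] and surfaces as [ʊ̃].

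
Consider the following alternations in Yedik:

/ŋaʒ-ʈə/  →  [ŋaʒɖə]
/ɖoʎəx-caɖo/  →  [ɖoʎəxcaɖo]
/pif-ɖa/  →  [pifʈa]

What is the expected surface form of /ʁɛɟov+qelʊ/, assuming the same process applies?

The data show progressive voicing assimilation: /ʈ/ → [ɖ] after /ʒ/; /ɖ/ → [ʈ] after /f/. In each pair only voicing changes, matching the preceding consonant, while place and manner stay constant.
Nothing changes in [ɖoʎəxcaɖo]: there the adjacent consonants already agree in voicing (/c/ and /x/ are both voiceless), so this form is consistent with the same rule.
/q/ is a voiceless uvular stop. The preceding trigger /v/ is voiced, so /q/ must become voiced as well.
Changing only its voicing to voiced gives [ɢ] — the voiced uvular stop.

[ʁɛɟovɢelʊ]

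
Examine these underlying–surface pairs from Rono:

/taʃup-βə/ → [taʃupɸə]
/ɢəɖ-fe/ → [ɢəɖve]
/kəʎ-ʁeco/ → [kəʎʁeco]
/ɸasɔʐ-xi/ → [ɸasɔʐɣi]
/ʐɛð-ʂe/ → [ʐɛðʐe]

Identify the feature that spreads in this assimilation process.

voicing

Comparing underlying and surface forms, /β/ → [ɸ] is the alternation; the neighbouring /p/ is constant.
/β/ is voiced while /p/ is voiceless; the output [ɸ] is voiceless, matching the trigger — so the feature that spreads is voicing.
The other alternating forms pattern the same way: /f/ → [v] after /ɖ/ (voiceless → voiced, matching voiced); /x/ → [ɣ] after /ʐ/ (voiceless → voiced, matching voiced); /ʂ/ → [ʐ] after /ð/ (voiceless → voiced, matching voiced) — only voicing changes, and always toward the preceding segment.
No alternation appears in [kəʎʁeco]: there the adjacent consonants already agree in voicing (/ʁ/ and /ʎ/ are both voiced), so this form is consistent with the same rule.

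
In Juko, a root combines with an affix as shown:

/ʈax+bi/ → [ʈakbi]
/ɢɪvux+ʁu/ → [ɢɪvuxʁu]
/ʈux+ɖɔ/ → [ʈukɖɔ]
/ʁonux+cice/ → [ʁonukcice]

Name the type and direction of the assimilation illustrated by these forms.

regressive manner assimilation

Comparing underlying and surface forms, /x/ → [k] is the alternation; the neighbouring /b/ is constant.
/x/ is a fricative while /b/ is a stop; the output [k] is a stop, matching the trigger — so the feature that spreads is manner.
Place and voice are unchanged, so the assimilation is partial, not total.
Checking the remaining alternations: /x/ → [k] before /ɖ/ (fricative → stop, matching a stop); /x/ → [k] before /c/ (fricative → stop, matching a stop) — only manner changes, and always toward the following segment.
No alternation appears in [ɢɪvuxʁu]: there the adjacent consonants already agree in manner (/x/ and /ʁ/ are both fricatives), so this form is consistent with the same rule.
The trigger is the following segment, so the direction is regressive (anticipatory).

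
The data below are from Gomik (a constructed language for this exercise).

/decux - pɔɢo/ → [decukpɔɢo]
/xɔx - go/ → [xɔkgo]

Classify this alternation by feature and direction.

regressive manner assimilation

Underlying /x/ is realised as [k] next to /p/; /p/ itself does not change.
/x/ is a fricative while /p/ is a stop; the output [k] is a stop, matching the trigger — so the feature that spreads is manner.
Place and voice are unchanged, so the assimilation is partial, not total.
Checking the remaining alternation: /x/ → [k] before /g/ (fricative → stop, matching a stop) — only manner changes, and always toward the following segment.
The trigger is the following segment, so the direction is regressive (anticipatory).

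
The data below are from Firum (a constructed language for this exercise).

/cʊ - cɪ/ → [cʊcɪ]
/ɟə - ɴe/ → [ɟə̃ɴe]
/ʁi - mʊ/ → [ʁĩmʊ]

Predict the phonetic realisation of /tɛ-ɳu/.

The data show regressive nasality assimilation (vowel nasalisation): /ə/ → [ə̃] before /ɴ/; /i/ → [ĩ] before /m/ — a vowel is nasalised by an immediately following nasal consonant.
No change occurs in [cʊcɪ] because the vowel at the boundary is adjacent to an oral consonant, not a nasal (/ʊ/ next to /c/).
The vowel /ɛ/ is adjacent to the following nasal /ɳ/, so it acquires [+nasal] and surfaces as [ɛ̃].

[tɛ̃ɳu]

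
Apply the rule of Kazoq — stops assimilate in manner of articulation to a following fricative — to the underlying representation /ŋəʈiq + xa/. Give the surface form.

[ŋəʈiχxa]

The rule targets /q/ (voiceless uvular stop), which sits before the trigger /x/ (fricative).
The voiceless uvular fricative is [χ], so /q/ → [χ].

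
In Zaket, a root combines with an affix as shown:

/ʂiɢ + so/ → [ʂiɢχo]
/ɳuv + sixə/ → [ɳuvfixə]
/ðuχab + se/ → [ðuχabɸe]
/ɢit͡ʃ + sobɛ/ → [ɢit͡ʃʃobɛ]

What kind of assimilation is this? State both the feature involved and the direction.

The segment that alternates is /s/, which surfaces as [χ] when adjacent to /ɢ/.
The change alveolar → uvular matches the place of the preceding /ɢ/, identifying this as place assimilation.
Manner and voice are unchanged, so the assimilation is partial, not total.
The other alternating forms pattern the same way: /s/ → [f] after /v/ (alveolar → labiodental, matching labiodental); /s/ → [ɸ] after /b/ (alveolar → bilabial, matching bilabial); /s/ → [ʃ] after /t͡ʃ/ (alveolar → postalveolar, matching postalveolar) — only place changes, and always toward the preceding segment.
Since the segment that changes follows the conditioning segment, the assimilation is progressive.

progressive place assimilation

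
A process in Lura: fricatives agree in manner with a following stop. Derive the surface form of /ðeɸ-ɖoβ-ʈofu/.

[ðepɖobʈofu]

The rule targets /ɸ/ (voiceless bilabial fricative), which sits before the trigger /ɖ/ (stop).
Changing only its manner to stop gives [p] — the voiceless bilabial stop.
At the second juncture, /β/ likewise becomes [b] adjacent to /ʈ/.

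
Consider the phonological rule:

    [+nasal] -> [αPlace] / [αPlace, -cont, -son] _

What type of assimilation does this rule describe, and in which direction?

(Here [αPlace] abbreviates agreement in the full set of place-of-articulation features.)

progressive place assimilation

The shared variable α links the value of the place features (abbreviated [Place]) on the target to the same value on the neighbouring segment, so place is the feature that assimilates.
Since the environment is written before the underscore, the trigger precedes the target; the direction is progressive.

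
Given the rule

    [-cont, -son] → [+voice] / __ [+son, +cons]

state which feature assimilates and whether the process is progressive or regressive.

The target ([-cont, -son], stops) acquires [+voice] next to a sonorant consonant ([+son, +cons]) — it takes on the voicing of its neighbour, so the feature that spreads is voicing.
Since the environment is written after the underscore, the trigger follows the target; the direction is regressive.

regressive voicing assimilation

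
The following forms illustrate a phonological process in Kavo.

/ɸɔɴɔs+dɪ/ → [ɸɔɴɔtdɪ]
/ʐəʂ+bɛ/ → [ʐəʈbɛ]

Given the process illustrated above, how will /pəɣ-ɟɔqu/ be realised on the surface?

The data show regressive manner assimilation: /s/ → [t] before /d/; /ʂ/ → [ʈ] before /b/. In each pair only manner changes, matching the following consonant, while place and voice stay constant.
The rule targets /ɣ/ (voiced velar fricative), which sits before the trigger /ɟ/ (stop).
A voiced velar stop is [g], so the surface segment is [g].

[pəgɟɔqu]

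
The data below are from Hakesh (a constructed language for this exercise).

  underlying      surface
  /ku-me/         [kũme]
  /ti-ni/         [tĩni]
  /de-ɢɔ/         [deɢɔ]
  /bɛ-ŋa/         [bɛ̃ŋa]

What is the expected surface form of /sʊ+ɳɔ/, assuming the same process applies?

[sʊ̃ɳɔ]

The data show regressive nasality assimilation (vowel nasalisation): /u/ → [ũ] before /m/; /i/ → [ĩ] before /n/; /ɛ/ → [ɛ̃] before /ŋ/ — a vowel is nasalised by an immediately following nasal consonant.
No change occurs in [deɢɔ] because the vowel at the boundary is adjacent to an oral consonant, not a nasal (/e/ next to /ɢ/).
The vowel /ʊ/ is adjacent to the following nasal /ɳ/, so it acquires [+nasal] and surfaces as [ʊ̃].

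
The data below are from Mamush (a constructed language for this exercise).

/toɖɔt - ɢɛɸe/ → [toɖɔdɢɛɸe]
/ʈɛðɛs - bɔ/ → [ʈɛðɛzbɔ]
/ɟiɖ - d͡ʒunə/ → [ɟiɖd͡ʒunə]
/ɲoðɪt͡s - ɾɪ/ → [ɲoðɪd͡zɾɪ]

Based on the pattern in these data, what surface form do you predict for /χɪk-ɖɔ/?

The data show regressive voicing assimilation: /t/ → [d] before /ɢ/; /s/ → [z] before /b/; /t͡s/ → [d͡z] before /ɾ/. In each pair only voicing changes, matching the following consonant, while place and manner stay constant.
Nothing changes in [ɟiɖd͡ʒunə]: there the adjacent consonants already agree in voicing (/ɖ/ and /d͡ʒ/ are both voiced), so this form is consistent with the same rule.
/k/ is a voiceless velar stop. The following trigger /ɖ/ is voiced, so /k/ must become voiced as well.
Changing only its voicing to voiced gives [g] — the voiced velar stop.

[χɪgɖɔ]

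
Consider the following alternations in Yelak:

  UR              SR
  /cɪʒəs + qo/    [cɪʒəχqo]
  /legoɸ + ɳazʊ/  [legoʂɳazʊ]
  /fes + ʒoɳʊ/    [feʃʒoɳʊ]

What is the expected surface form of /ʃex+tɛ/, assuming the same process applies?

The data show regressive place assimilation: /s/ → [χ] before /q/; /ɸ/ → [ʂ] before /ɳ/; /s/ → [ʃ] before /ʒ/. In each pair only place changes, matching the following consonant, while manner and voice stay constant.
/x/ is a voiceless velar fricative. The following trigger /t/ is alveolar, so /x/ must become alveolar as well.
Changing only its place to alveolar gives [s] — the voiceless alveolar fricative.

[ʃestɛ]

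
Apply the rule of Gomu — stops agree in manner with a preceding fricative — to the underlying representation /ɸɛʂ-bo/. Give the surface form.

/b/ is a voiced bilabial stop. The preceding trigger /ʂ/ is a fricative, so /b/ must become a fricative as well.
The voiced bilabial fricative is [β], so /b/ → [β].

[ɸɛʂβo]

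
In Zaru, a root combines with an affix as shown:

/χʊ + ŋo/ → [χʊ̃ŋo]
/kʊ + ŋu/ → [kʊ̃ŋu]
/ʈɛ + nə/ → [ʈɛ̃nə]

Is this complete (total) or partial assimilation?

The vowel /ʊ/ surfaces as nasalised [ʊ̃] next to the following nasal /ŋ/ — it has acquired the [+nasal] feature of its neighbour.
The other form shows the same pattern: /ɛ/ → [ɛ̃] before /n/ — each time a vowel is nasalised next to a following nasal.

partial assimilation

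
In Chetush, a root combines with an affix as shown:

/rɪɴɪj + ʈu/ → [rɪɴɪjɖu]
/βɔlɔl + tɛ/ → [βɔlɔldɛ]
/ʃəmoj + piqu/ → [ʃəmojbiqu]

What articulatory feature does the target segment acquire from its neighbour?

Underlying /ʈ/ is realised as [ɖ] next to /j/; /j/ itself does not change.
/ʈ/ is voiceless while /j/ is voiced; the output [ɖ] is voiced, matching the trigger — so the feature that spreads is voicing.
The same holds elsewhere in the data: /t/ → [d] after /l/ (voiceless → voiced, matching voiced); /p/ → [b] after /j/ (voiceless → voiced, matching voiced) — only voicing changes, and always toward the preceding segment.

voicing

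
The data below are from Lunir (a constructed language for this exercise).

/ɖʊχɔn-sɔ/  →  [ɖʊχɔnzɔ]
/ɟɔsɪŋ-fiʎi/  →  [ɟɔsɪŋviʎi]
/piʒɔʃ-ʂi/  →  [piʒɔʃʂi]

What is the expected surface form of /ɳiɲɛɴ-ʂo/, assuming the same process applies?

[ɳiɲɛɴʐo]

The data show progressive voicing assimilation: /s/ → [z] after /n/; /f/ → [v] after /ŋ/. In each pair only voicing changes, matching the preceding consonant, while place and manner stay constant.
Nothing changes in [piʒɔʃʂi]: there the adjacent consonants already agree in voicing (/ʂ/ and /ʃ/ are both voiceless), so this form is consistent with the same rule.
/ʂ/ is a voiceless retroflex fricative. The preceding trigger /ɴ/ is voiced, so /ʂ/ must become voiced as well.
The voiced retroflex fricative is [ʐ], so /ʂ/ → [ʐ].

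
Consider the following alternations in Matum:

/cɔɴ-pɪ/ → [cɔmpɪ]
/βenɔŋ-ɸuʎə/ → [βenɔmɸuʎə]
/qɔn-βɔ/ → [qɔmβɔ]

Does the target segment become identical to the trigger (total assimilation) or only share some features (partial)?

partial assimilation

The segment that alternates is /ɴ/, which surfaces as [m] when adjacent to /p/.
The change uvular → bilabial matches the place of the following /p/, identifying this as place assimilation.
Manner and voice are unchanged, so the assimilation is partial, not total.
The same holds elsewhere in the data: /ŋ/ → [m] before /ɸ/ (velar → bilabial, matching bilabial); /n/ → [m] before /β/ (alveolar → bilabial, matching bilabial) — only place changes, and always toward the following segment.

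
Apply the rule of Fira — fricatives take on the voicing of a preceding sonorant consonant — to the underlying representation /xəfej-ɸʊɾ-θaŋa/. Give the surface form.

The rule targets /ɸ/ (voiceless bilabial fricative), which sits after the trigger /j/ (voiced).
The voiced bilabial fricative is [β], so /ɸ/ → [β].
At the second juncture, /θ/ likewise becomes [ð] adjacent to /ɾ/.

[xəfejβʊɾðaŋa]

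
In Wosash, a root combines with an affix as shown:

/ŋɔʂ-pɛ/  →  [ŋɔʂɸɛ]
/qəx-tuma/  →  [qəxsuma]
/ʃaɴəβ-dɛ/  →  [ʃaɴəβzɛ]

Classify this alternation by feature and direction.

Underlying /p/ is realised as [ɸ] next to /ʂ/; /ʂ/ itself does not change.
/p/ is a stop while /ʂ/ is a fricative; the output [ɸ] is a fricative, matching the trigger — so the feature that spreads is manner.
Place and voice are unchanged, so the assimilation is partial, not total.
The same holds elsewhere in the data: /t/ → [s] after /x/ (stop → fricative, matching a fricative); /d/ → [z] after /β/ (stop → fricative, matching a fricative) — only manner changes, and always toward the preceding segment.
The trigger is the preceding segment, so the direction is progressive (perseverative).

progressive manner assimilation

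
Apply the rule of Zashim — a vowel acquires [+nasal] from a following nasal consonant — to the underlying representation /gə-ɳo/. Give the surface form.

[gə̃ɳo]

/ə/ sits next to the nasal /ɳ/ and is therefore nasalised to [ə̃].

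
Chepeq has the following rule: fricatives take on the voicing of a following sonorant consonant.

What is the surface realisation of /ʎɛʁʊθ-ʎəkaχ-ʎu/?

[ʎɛʁʊðʎəkaʁʎu]

The rule targets /θ/ (voiceless dental fricative), which sits before the trigger /ʎ/ (voiced).
Changing only its voicing to voiced gives [ð] — the voiced dental fricative.
At the second juncture, /χ/ likewise becomes [ʁ] adjacent to /ʎ/.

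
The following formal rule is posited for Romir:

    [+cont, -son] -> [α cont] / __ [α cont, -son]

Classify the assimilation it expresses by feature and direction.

regressive manner assimilation

The shared variable α links the value of [cont] on the target to that of the neighbouring obstruent. [cont] distinguishes stops from fricatives — a manner-of-articulation feature — so this is manner assimilation.
The conditioning segment sits to the right of the focus bar, meaning the trigger follows the segment that changes — regressive assimilation.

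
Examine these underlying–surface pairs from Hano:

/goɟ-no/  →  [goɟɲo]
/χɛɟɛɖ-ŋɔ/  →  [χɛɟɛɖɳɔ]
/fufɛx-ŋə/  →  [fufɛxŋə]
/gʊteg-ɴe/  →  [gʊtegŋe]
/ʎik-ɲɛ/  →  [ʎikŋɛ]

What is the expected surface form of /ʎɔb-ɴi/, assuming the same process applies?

The data show progressive place assimilation: /n/ → [ɲ] after /ɟ/; /ŋ/ → [ɳ] after /ɖ/; /ɴ/ → [ŋ] after /g/; /ɲ/ → [ŋ] after /k/. In each pair only place changes, matching the preceding consonant, while manner and voice stay constant.
Nothing changes in [fufɛxŋə]: there the adjacent consonants already agree in place (/ŋ/ and /x/ are both velar), so this form is consistent with the same rule.
/ɴ/ is a voiced uvular nasal. The preceding trigger /b/ is bilabial, so /ɴ/ must become bilabial as well.
Changing only its place to bilabial gives [m] — the voiced bilabial nasal.

[ʎɔbmi]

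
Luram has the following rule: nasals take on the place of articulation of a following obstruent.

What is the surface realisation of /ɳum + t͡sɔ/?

[ɳunt͡sɔ]

The rule targets /m/ (voiced bilabial nasal), which sits before the trigger /t͡s/ (alveolar).
Changing only its place to alveolar gives [n] — the voiced alveolar nasal.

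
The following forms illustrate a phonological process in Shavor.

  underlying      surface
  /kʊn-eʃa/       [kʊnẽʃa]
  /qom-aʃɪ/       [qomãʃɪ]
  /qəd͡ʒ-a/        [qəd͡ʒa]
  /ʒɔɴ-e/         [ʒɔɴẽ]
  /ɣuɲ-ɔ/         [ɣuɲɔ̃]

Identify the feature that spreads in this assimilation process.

The vowel /e/ surfaces as nasalised [ẽ] next to the preceding nasal /n/ — it has acquired the [+nasal] feature of its neighbour.
Likewise in the remaining data: /a/ → [ã] after /m/; /e/ → [ẽ] after /ɴ/; /ɔ/ → [ɔ̃] after /ɲ/ — each time a vowel is nasalised next to a preceding nasal.
No change occurs in [qəd͡ʒa] because the vowel at the boundary is adjacent to an oral consonant, not a nasal (/a/ next to /d͡ʒ/).

nasality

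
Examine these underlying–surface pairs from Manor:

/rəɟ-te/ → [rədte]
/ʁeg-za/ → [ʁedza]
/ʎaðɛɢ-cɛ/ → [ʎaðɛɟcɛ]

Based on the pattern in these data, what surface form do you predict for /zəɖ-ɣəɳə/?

[zəgɣəɳə]

The data show regressive place assimilation: /ɟ/ → [d] before /t/; /g/ → [d] before /z/; /ɢ/ → [ɟ] before /c/. In each pair only place changes, matching the following consonant, while manner and voice stay constant.
The rule targets /ɖ/ (voiced retroflex stop), which sits before the trigger /ɣ/ (velar).
Changing only its place to velar gives [g] — the voiced velar stop.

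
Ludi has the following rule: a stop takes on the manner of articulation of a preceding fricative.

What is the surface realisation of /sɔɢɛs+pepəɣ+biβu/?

[sɔɢɛsɸepəɣβiβu]

The rule targets /p/ (voiceless bilabial stop), which sits after the trigger /s/ (fricative).
Changing only its manner to fricative gives [ɸ] — the voiceless bilabial fricative.
At the second juncture, /b/ likewise becomes [β] adjacent to /ɣ/.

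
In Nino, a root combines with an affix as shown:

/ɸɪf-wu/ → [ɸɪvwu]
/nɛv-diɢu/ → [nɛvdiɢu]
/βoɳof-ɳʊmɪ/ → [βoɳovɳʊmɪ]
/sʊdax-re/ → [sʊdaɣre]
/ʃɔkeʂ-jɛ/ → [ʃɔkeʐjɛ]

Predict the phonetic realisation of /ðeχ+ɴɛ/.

The data show regressive voicing assimilation: /f/ → [v] before /w/; /f/ → [v] before /ɳ/; /x/ → [ɣ] before /r/; /ʂ/ → [ʐ] before /j/. In each pair only voicing changes, matching the following consonant, while place and manner stay constant.
Nothing changes in [nɛvdiɢu]: there the adjacent consonants already agree in voicing (/v/ and /d/ are both voiced), so this form is consistent with the same rule.
/χ/ is a voiceless uvular fricative. The following trigger /ɴ/ is voiced, so /χ/ must become voiced as well.
Changing only its voicing to voiced gives [ʁ] — the voiced uvular fricative.

[ðeʁɴɛ]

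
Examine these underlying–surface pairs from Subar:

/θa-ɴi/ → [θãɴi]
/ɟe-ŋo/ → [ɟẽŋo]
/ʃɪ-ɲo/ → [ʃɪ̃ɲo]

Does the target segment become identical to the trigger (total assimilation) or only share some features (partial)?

partial assimilation

The vowel /a/ surfaces as nasalised [ã] next to the following nasal /ɴ/ — it has acquired the [+nasal] feature of its neighbour.
The other forms show the same pattern: /e/ → [ẽ] before /ŋ/; /ɪ/ → [ɪ̃] before /ɲ/ — each time a vowel is nasalised next to a following nasal.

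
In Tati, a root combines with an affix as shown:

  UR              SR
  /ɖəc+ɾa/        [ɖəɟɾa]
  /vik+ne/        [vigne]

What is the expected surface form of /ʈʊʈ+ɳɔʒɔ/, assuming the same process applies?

The data show regressive voicing assimilation: /c/ → [ɟ] before /ɾ/; /k/ → [g] before /n/. In each pair only voicing changes, matching the following consonant, while place and manner stay constant.
The rule targets /ʈ/ (voiceless retroflex stop), which sits before the trigger /ɳ/ (voiced).
The voiced retroflex stop is [ɖ], so /ʈ/ → [ɖ].

[ʈʊɖɳɔʒɔ]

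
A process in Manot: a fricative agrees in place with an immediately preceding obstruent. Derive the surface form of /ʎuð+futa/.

[ʎuðθuta]

The rule targets /f/ (voiceless labiodental fricative), which sits after the trigger /ð/ (dental).
Changing only its place to dental gives [θ] — the voiceless dental fricative.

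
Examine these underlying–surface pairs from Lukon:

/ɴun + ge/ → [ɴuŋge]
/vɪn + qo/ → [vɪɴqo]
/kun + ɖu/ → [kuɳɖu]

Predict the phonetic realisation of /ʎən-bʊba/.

[ʎəmbʊba]

The data show regressive place assimilation: /n/ → [ŋ] before /g/; /n/ → [ɴ] before /q/; /n/ → [ɳ] before /ɖ/. In each pair only place changes, matching the following consonant, while manner and voice stay constant.
/n/ is a voiced alveolar nasal. The following trigger /b/ is bilabial, so /n/ must become bilabial as well.
Changing only its place to bilabial gives [m] — the voiced bilabial nasal.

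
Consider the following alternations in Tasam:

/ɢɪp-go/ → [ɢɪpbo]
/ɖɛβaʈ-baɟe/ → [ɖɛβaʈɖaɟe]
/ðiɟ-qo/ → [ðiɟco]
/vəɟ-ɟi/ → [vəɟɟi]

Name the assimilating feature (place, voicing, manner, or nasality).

The segment that alternates is /g/, which surfaces as [b] when adjacent to /p/.
/g/ is velar while /p/ is bilabial; the output [b] is bilabial, matching the trigger — so the feature that spreads is place.
The same holds elsewhere in the data: /b/ → [ɖ] after /ʈ/ (bilabial → retroflex, matching retroflex); /q/ → [c] after /ɟ/ (uvular → palatal, matching palatal) — only place changes, and always toward the preceding segment.
No alternation appears in [vəɟɟi]: there the adjacent consonants already agree in place (/ɟ/ and /ɟ/ are both palatal), so this form is consistent with the same rule.

place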